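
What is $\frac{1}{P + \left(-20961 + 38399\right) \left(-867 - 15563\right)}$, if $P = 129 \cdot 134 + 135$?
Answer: $- \frac{1}{286488919} \approx -3.4905 \cdot 10^{-9}$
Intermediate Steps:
$P = 17421$ ($P = 17286 + 135 = 17421$)
$\frac{1}{P + \left(-20961 + 38399\right) \left(-867 - 15563\right)} = \frac{1}{17421 + \left(-20961 + 38399\right) \left(-867 - 15563\right)} = \frac{1}{17421 + 17438 \left(-16430\right)} = \frac{1}{17421 - 286506340} = \frac{1}{-286488919} = - \frac{1}{286488919}$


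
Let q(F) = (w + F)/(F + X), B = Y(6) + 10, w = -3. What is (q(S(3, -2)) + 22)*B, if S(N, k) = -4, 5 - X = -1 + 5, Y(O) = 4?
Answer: 1022/3 ≈ 340.67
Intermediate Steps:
X = 1 (X = 5 - (-1 + 5) = 5 - 1*4 = 5 - 4 = 1)
B = 14 (B = 4 + 10 = 14)
q(F) = (-3 + F)/(1 + F) (q(F) = (-3 + F)/(F + 1) = (-3 + F)/(1 + F))
(q(S(3, -2)) + 22)*B = ((-3 - 4)/(1 - 4) + 22)*14 = (-7/(-3) + 22)*14 = (-1/3*(-7) + 22)*14 = (7/3 + 22)*14 = (73/3)*14 = 1022/3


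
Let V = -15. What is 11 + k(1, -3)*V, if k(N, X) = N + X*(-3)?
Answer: -139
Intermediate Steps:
k(N, X) = N - 3*X
11 + k(1, -3)*V = 11 + (1 - 3*(-3))*(-15) = 11 + (1 + 9)*(-15) = 11 + 10*(-15) = 11 - 150 = -139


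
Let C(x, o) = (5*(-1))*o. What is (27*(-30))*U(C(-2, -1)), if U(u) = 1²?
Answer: -810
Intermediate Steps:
C(x, o) = -5*o
U(u) = 1
(27*(-30))*U(C(-2, -1)) = (27*(-30))*1 = -810*1 = -810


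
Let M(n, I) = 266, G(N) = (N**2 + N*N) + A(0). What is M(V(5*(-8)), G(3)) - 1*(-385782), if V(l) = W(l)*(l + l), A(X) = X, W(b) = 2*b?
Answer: 386048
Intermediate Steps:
V(l) = 4*l**2 (V(l) = (2*l)*(l + l) = (2*l)*(2*l) = 4*l**2)
G(N) = 2*N**2 (G(N) = (N**2 + N*N) + 0 = (N**2 + N**2) + 0 = 2*N**2 + 0 = 2*N**2)
M(V(5*(-8)), G(3)) - 1*(-385782) = 266 - 1*(-385782) = 266 + 385782 = 386048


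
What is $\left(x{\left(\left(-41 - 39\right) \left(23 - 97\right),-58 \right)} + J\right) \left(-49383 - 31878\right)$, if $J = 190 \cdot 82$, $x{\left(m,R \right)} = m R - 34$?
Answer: $26638493454$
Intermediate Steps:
$x{\left(m,R \right)} = -34 + R m$ ($x{\left(m,R \right)} = R m - 34 = -34 + R m$)
$J = 15580$
$\left(x{\left(\left(-41 - 39\right) \left(23 - 97\right),-58 \right)} + J\right) \left(-49383 - 31878\right) = \left(\left(-34 - 58 \left(-41 - 39\right) \left(23 - 97\right)\right) + 15580\right) \left(-49383 - 31878\right) = \left(\left(-34 - 58 \left(\left(-80\right) \left(-74\right)\right)\right) + 15580\right) \left(-81261\right) = \left(\left(-34 - 343360\right) + 15580\right) \left(-81261\right) = \left(-343394 + 15580\right) \left(-81261\right) = \left(-327814\right) \left(-81261\right) = 26638493454$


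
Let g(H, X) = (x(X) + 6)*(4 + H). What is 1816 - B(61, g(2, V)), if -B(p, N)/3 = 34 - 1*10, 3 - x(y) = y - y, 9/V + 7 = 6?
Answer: 1888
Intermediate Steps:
V = -9 (V = 9/(-7 + 6) = 9/(-1) = 9*(-1) = -9)
x(y) = 3 (x(y) = 3 - (y - y) = 3 - 1*0 = 3 + 0 = 3)
g(H, X) = 36 + 9*H (g(H, X) = (3 + 6)*(4 + H) = 9*(4 + H) = 36 + 9*H)
B(p, N) = -72 (B(p, N) = -3*(34 - 1*10) = -3*(34 - 10) = -3*24 = -72)
1816 - B(61, g(2, V)) = 1816 - 1*(-72) = 1816 + 72 = 1888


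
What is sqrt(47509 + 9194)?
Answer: sqrt(56703) ≈ 238.12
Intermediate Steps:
sqrt(47509 + 9194) = sqrt(56703)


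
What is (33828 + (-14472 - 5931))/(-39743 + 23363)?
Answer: -895/1092 ≈ -0.81960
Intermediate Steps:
(33828 + (-14472 - 5931))/(-39743 + 23363) = (33828 - 20403)/(-16380) = 13425*(-1/16380) = -895/1092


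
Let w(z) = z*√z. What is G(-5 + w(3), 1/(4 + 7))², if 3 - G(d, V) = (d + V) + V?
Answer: 10663/121 - 516*√3/11 ≈ 6.8750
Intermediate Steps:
w(z) = z^(3/2)
G(d, V) = 3 - d - 2*V (G(d, V) = 3 - ((d + V) + V) = 3 - ((V + d) + V) = 3 - (d + 2*V) = 3 + (-d - 2*V) = 3 - d - 2*V)
G(-5 + w(3), 1/(4 + 7))² = (3 - (-5 + 3^(3/2)) - 2/(4 + 7))² = (3 - (-5 + 3*√3) - 2/11)² = (3 + (5 - 3*√3) - 2*1/11)² = (3 + (5 - 3*√3) - 2/11)² = (86/11 - 3*√3)²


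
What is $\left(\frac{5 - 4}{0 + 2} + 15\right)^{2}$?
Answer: $\frac{961}{4} \approx 240.25$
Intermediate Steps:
$\left(\frac{5 - 4}{0 + 2} + 15\right)^{2} = \left(1 \cdot \frac{1}{2} + 15\right)^{2} = \left(\frac{1}{2} + 15\right)^{2} = \left(\frac{31}{2}\right)^{2} = \frac{961}{4}$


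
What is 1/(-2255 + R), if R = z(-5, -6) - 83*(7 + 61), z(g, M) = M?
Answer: -1/7905 ≈ -0.00012650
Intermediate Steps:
R = -5650 (R = -6 - 83*(7 + 61) = -6 - 83*68 = -6 - 5644 = -5650)
1/(-2255 + R) = 1/(-2255 - 5650) = 1/(-7905) = -1/7905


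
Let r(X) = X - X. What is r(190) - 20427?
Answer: -20427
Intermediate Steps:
r(X) = 0
r(190) - 20427 = 0 - 20427 = -20427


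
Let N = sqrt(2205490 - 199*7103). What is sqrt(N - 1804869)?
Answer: sqrt(-1804869 + sqrt(791993)) ≈ 1343.1*I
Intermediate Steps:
N = sqrt(791993) (N = sqrt(2205490 - 1413497) = sqrt(791993) ≈ 889.94)
sqrt(N - 1804869) = sqrt(sqrt(791993) - 1804869) = sqrt(-1804869 + sqrt(791993))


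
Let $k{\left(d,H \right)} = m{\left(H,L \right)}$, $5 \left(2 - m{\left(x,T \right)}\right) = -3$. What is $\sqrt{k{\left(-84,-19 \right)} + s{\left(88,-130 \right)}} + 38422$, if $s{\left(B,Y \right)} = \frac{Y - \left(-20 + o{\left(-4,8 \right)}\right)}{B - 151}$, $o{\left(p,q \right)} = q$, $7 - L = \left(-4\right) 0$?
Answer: $38422 + \frac{\sqrt{49315}}{105} \approx 38424.0$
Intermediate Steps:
$L = 7$ ($L = 7 - \left(-4\right) 0 = 7 - 0 = 7 + 0 = 7$)
$m{\left(x,T \right)} = \frac{13}{5}$ ($m{\left(x,T \right)} = 2 - - \frac{3}{5} = 2 + \frac{3}{5} = \frac{13}{5}$)
$k{\left(d,H \right)} = \frac{13}{5}$
$s{\left(B,Y \right)} = \frac{12 + Y}{-151 + B}$ ($s{\left(B,Y \right)} = \frac{Y + \left(20 - 8\right)}{B - 151} = \frac{Y + \left(20 - 8\right)}{-151 + B} = \frac{Y + 12}{-151 + B} = \frac{12 + Y}{-151 + B}$)
$\sqrt{k{\left(-84,-19 \right)} + s{\left(88,-130 \right)}} + 38422 = \sqrt{\frac{13}{5} + \frac{12 - 130}{-151 + 88}} + 38422 = \sqrt{\frac{13}{5} + \frac{1}{-63} \left(-118\right)} + 38422 = \sqrt{\frac{13}{5} - - \frac{118}{63}} + 38422 = \sqrt{\frac{13}{5} + \frac{118}{63}} + 38422 = \sqrt{\frac{1409}{315}} + 38422 = \frac{\sqrt{49315}}{105} + 38422 = 38422 + \frac{\sqrt{49315}}{105}$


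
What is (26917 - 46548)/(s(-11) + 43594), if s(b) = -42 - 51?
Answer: -19631/43501 ≈ -0.45128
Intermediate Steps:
s(b) = -93
(26917 - 46548)/(s(-11) + 43594) = (26917 - 46548)/(-93 + 43594) = -19631/43501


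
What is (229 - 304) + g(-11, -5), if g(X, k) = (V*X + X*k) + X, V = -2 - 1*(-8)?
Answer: -97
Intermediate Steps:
V = 6 (V = -2 + 8 = 6)
g(X, k) = 7*X + X*k (g(X, k) = (6*X + X*k) + X = 7*X + X*k)
(229 - 304) + g(-11, -5) = (229 - 304) - 11*(7 - 5) = -75 - 11*2 = -75 - 22 = -97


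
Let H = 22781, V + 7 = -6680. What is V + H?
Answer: 16094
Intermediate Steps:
V = -6687 (V = -7 - 6680 = -6687)
V + H = -6687 + 22781 = 16094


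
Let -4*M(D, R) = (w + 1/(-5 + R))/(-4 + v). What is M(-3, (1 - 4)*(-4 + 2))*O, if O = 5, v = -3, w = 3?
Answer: 5/7 ≈ 0.71429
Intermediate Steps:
M(D, R) = 3/28 + 1/(28*(-5 + R)) (M(D, R) = -(3 + 1/(-5 + R))/(4*(-4 - 3)) = -(3 + 1/(-5 + R))/(4*(-7)) = -(3 + 1/(-5 + R))*(-1)/(4*7) = -(-3/7 - 1/(7*(-5 + R)))/4 = 3/28 + 1/(28*(-5 + R)))
M(-3, (1 - 4)*(-4 + 2))*O = ((14 - 3*(1 - 4)*(-4 + 2))/(28*(5 - (1 - 4)*(-4 + 2))))*5 = ((14 - (-9)*(-2))/(28*(5 - (-3)*(-2))))*5 = ((14 - 3*6)/(28*(5 - 1*6)))*5 = ((14 - 18)/(28*(5 - 6)))*5 = ((1/28)*(-4)/(-1))*5 = ((1/28)*(-1)*(-4))*5 = (⅐)*5 = 5/7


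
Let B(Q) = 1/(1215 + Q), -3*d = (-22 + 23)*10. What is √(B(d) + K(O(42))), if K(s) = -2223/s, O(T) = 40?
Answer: I*√11749025190/14540 ≈ 7.4548*I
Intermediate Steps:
d = -10/3 (d = -(-22 + 23)*10/3 = -10/3 ≈ -3.3333)
√(B(d) + K(O(42))) = √(1/(1215 - 10/3) - 2223/40) = √(1/(3635/3) - 2223*1/40) = √(3/3635 - 2223/40) = √(-1616097/29080) = I*√11749025190/14540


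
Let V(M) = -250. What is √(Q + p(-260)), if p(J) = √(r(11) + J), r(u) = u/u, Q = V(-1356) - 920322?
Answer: √(-920572 + I*√259) ≈ 0.008 + 959.46*I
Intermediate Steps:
Q = -920572 (Q = -250 - 920322 = -920572)
r(u) = 1
p(J) = √(1 + J)
√(Q + p(-260)) = √(-920572 + √(1 - 260)) = √(-920572 + √(-259)) = √(-920572 + I*√259)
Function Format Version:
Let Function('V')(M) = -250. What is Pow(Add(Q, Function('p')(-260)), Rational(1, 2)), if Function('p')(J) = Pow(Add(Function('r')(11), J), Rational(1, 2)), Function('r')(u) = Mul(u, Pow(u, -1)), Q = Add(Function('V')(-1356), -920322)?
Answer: Pow(Add(-920572, Mul(I, Pow(259, Rational(1, 2)))), Rational(1, 2)) ≈ Add(0.008, Mul(959.46, I))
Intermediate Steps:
Q = -920572 (Q = Add(-250, -920322) = -920572)
Function('r')(u) = 1
Function('p')(J) = Pow(Add(1, J), Rational(1, 2))
Pow(Add(Q, Function('p')(-260)), Rational(1, 2)) = Pow(Add(-920572, Pow(Add(1, -260), Rational(1, 2))), Rational(1, 2)) = Pow(Add(-920572, Pow(-259, Rational(1, 2))), Rational(1, 2)) = Pow(Add(-920572, Mul(I, Pow(259, Rational(1, 2)))), Rational(1, 2))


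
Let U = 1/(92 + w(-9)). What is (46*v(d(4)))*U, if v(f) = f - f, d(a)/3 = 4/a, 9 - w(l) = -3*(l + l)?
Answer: 0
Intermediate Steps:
w(l) = 9 + 6*l (w(l) = 9 - (-3)*(l + l) = 9 - (-3)*2*l = 9 - (-6)*l = 9 + 6*l)
d(a) = 12/a (d(a) = 3*(4/a) = 12/a)
v(f) = 0
U = 1/47 (U = 1/(92 + (9 + 6*(-9))) = 1/(92 + (9 - 54)) = 1/(92 - 45) = 1/47 ≈ 0.021277)
(46*v(d(4)))*U = (46*0)*(1/47) = 0*(1/47) = 0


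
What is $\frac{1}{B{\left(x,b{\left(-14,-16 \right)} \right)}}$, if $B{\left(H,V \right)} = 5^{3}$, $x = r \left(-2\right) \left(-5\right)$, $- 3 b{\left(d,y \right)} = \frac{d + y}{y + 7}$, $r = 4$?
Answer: $\frac{1}{125} \approx 0.008$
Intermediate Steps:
$b{\left(d,y \right)} = - \frac{d + y}{3 \left(7 + y\right)}$ ($b{\left(d,y \right)} = - \frac{\left(d + y\right) \frac{1}{y + 7}}{3} = - \frac{\left(d + y\right) \frac{1}{7 + y}}{3} = - \frac{\frac{1}{7 + y} \left(d + y\right)}{3} = - \frac{d + y}{3 \left(7 + y\right)}$)
$x = 40$ ($x = 4 \left(-2\right) \left(-5\right) = \left(-8\right) \left(-5\right) = 40$)
$B{\left(H,V \right)} = 125$
$\frac{1}{B{\left(x,b{\left(-14,-16 \right)} \right)}} = \frac{1}{125}$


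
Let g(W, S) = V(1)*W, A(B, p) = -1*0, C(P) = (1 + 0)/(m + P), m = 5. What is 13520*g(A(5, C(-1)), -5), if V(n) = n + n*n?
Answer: 0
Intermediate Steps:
C(P) = 1/(5 + P) (C(P) = (1 + 0)/(5 + P) = 1/(5 + P))
A(B, p) = 0
V(n) = n + n²
g(W, S) = 2*W (g(W, S) = (1*(1 + 1))*W = (1*2)*W = 2*W)
13520*g(A(5, C(-1)), -5) = 13520*(2*0) = 13520*0 = 0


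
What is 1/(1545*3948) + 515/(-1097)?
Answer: -3141323803/6691327020 ≈ -0.46946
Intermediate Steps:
1/(1545*3948) + 515/(-1097) = (1/1545)*(1/3948) + 515*(-1/1097) = 1/6099660 - 515/1097 = -3141323803/6691327020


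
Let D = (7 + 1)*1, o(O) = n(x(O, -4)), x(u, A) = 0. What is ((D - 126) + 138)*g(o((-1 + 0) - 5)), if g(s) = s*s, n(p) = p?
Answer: 0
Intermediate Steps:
o(O) = 0
g(s) = s²
D = 8 (D = 8*1 = 8)
((D - 126) + 138)*g(o((-1 + 0) - 5)) = ((8 - 126) + 138)*0² = (-118 + 138)*0 = 20*0 = 0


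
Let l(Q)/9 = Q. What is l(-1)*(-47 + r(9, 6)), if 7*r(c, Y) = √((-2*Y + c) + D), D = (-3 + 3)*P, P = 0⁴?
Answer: 423 - 9*I*√3/7 ≈ 423.0 - 2.2269*I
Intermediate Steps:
P = 0
D = 0 (D = (-3 + 3)*0 = 0*0 = 0)
r(c, Y) = √(c - 2*Y)/7 (r(c, Y) = √((-2*Y + c) + 0)/7 = √((c - 2*Y) + 0)/7 = √(c - 2*Y)/7)
l(Q) = 9*Q
l(-1)*(-47 + r(9, 6)) = (9*(-1))*(-47 + √(9 - 2*6)/7) = -9*(-47 + √(9 - 12)/7) = -9*(-47 + √(-3)/7) = -9*(-47 + (I*√3)/7) = -9*(-47 + I*√3/7) = 423 - 9*I*√3/7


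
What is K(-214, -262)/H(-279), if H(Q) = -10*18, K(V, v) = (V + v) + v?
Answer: 41/10 ≈ 4.1000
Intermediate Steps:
K(V, v) = V + 2*v
H(Q) = -180
K(-214, -262)/H(-279) = (-214 + 2*(-262))/(-180) = (-214 - 524)*(-1/180) = -738*(-1/180) = 41/10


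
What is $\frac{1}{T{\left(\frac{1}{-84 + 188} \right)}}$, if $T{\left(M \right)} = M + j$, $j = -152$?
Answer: $- \frac{104}{15807} \approx -0.0065794$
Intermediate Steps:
$T{\left(M \right)} = -152 + M$ ($T{\left(M \right)} = M - 152 = -152 + M$)
$\frac{1}{T{\left(\frac{1}{-84 + 188} \right)}} = \frac{1}{-152 + \frac{1}{-84 + 188}} = \frac{1}{-152 + \frac{1}{104}} = \frac{1}{- \frac{15807}{104}} = - \frac{104}{15807}$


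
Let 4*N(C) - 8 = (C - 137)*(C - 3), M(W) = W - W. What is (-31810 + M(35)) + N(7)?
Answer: -31938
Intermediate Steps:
M(W) = 0
N(C) = 2 + (-137 + C)*(-3 + C)/4 (N(C) = 2 + ((C - 137)*(C - 3))/4 = 2 + ((-137 + C)*(-3 + C))/4 = 2 + (-137 + C)*(-3 + C)/4)
(-31810 + M(35)) + N(7) = (-31810 + 0) + (419/4 - 35*7 + (1/4)*7**2) = -31810 + (419/4 - 245 + (1/4)*49) = -31810 + (419/4 - 245 + 49/4) = -31810 - 128 = -31938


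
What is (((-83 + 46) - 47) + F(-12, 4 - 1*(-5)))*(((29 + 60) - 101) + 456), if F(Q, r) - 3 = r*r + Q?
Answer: -5328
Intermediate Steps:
F(Q, r) = 3 + Q + r² (F(Q, r) = 3 + (r*r + Q) = 3 + (r² + Q) = 3 + (Q + r²) = 3 + Q + r²)
(((-83 + 46) - 47) + F(-12, 4 - 1*(-5)))*(((29 + 60) - 101) + 456) = (((-83 + 46) - 47) + (3 - 12 + (4 - 1*(-5))²))*(((29 + 60) - 101) + 456) = ((-37 - 47) + (3 - 12 + (4 + 5)²))*((89 - 101) + 456) = (-84 + (3 - 12 + 9²))*(-12 + 456) = (-84 + (3 - 12 + 81))*444 = (-84 + 72)*444 = -12*444 = -5328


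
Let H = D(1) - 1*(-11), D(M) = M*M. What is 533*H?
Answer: 6396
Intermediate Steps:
D(M) = M**2
H = 12 (H = 1**2 - 1*(-11) = 1 + 11 = 12)
533*H = 533*12 = 6396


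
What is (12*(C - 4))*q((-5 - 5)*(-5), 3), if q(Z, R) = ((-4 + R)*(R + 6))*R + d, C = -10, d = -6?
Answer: 5544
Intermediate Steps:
q(Z, R) = -6 + R*(-4 + R)*(6 + R) (q(Z, R) = ((-4 + R)*(R + 6))*R - 6 = ((-4 + R)*(6 + R))*R - 6 = R*(-4 + R)*(6 + R) - 6 = -6 + R*(-4 + R)*(6 + R))
(12*(C - 4))*q((-5 - 5)*(-5), 3) = (12*(-10 - 4))*(-6 + 3**3 - 24*3 + 2*3**2) = (12*(-14))*(-6 + 27 - 72 + 2*9) = -168*(-6 + 27 - 72 + 18) = -168*(-33) = 5544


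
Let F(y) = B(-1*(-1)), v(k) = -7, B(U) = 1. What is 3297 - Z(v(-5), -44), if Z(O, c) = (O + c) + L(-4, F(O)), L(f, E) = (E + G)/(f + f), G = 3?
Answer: 6697/2 ≈ 3348.5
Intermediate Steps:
F(y) = 1
L(f, E) = (3 + E)/(2*f) (L(f, E) = (E + 3)/(f + f) = (3 + E)/((2*f)) = (3 + E)*(1/(2*f)) = (3 + E)/(2*f))
Z(O, c) = -1/2 + O + c (Z(O, c) = (O + c) + (1/2)*(3 + 1)/(-4) = (O + c) + (1/2)*(-1/4)*4 = (O + c) - 1/2 = -1/2 + O + c)
3297 - Z(v(-5), -44) = 3297 - (-1/2 - 7 - 44) = 3297 - 1*(-103/2) = 3297 + 103/2 = 6697/2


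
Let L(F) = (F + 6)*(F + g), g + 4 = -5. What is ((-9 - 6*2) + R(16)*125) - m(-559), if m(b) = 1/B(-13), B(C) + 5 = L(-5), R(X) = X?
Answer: 37602/19 ≈ 1979.1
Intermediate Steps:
g = -9 (g = -4 - 5 = -9)
L(F) = (-9 + F)*(6 + F) (L(F) = (F + 6)*(F - 9) = (6 + F)*(-9 + F) = (-9 + F)*(6 + F))
B(C) = -19 (B(C) = -5 + (-54 + (-5)² - 3*(-5)) = -5 + (-54 + 25 + 15) = -5 - 14 = -19)
m(b) = -1/19 (m(b) = 1/(-19) = -1/19)
((-9 - 6*2) + R(16)*125) - m(-559) = ((-9 - 6*2) + 16*125) - 1*(-1/19) = ((-9 - 12) + 2000) + 1/19 = (-21 + 2000) + 1/19 = 1979 + 1/19 = 37602/19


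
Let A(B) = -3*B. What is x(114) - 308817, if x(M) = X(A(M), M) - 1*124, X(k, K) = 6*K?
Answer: -308257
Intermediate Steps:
x(M) = -124 + 6*M (x(M) = 6*M - 1*124 = 6*M - 124 = -124 + 6*M)
x(114) - 308817 = (-124 + 6*114) - 308817 = (-124 + 684) - 308817 = 560 - 308817 = -308257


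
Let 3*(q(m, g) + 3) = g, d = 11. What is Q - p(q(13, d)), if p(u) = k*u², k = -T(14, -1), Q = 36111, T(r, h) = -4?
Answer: 324983/9 ≈ 36109.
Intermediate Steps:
q(m, g) = -3 + g/3
k = 4 (k = -1*(-4) = 4)
p(u) = 4*u²
Q - p(q(13, d)) = 36111 - 4*(-3 + (⅓)*11)² = 36111 - 4*(-3 + 11/3)² = 36111 - 4*(⅔)² = 36111 - 4*4/9 = 36111 - 1*16/9 = 36111 - 16/9 = 324983/9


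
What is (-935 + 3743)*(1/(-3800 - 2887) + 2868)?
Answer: 5983634280/743 ≈ 8.0533e+6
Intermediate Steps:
(-935 + 3743)*(1/(-3800 - 2887) + 2868) = 2808*(1/(-6687) + 2868) = 2808*(-1/6687 + 2868) = 2808*(19178315/6687) = 5983634280/743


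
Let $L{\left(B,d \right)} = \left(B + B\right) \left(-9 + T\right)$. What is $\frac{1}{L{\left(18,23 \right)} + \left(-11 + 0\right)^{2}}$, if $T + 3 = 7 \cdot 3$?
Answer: $\frac{1}{445} \approx 0.0022472$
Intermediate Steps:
$T = 18$ ($T = -3 + 7 \cdot 3 = -3 + 21 = 18$)
$L{\left(B,d \right)} = 18 B$ ($L{\left(B,d \right)} = \left(B + B\right) \left(-9 + 18\right) = 2 B 9 = 18 B$)
$\frac{1}{L{\left(18,23 \right)} + \left(-11 + 0\right)^{2}} = \frac{1}{18 \cdot 18 + \left(-11 + 0\right)^{2}} = \frac{1}{324 + \left(-11\right)^{2}} = \frac{1}{324 + 121} = \frac{1}{445}$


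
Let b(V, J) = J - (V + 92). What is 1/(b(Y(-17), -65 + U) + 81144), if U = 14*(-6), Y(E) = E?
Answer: 1/80920 ≈ 1.2358e-5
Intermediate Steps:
U = -84
b(V, J) = -92 + J - V (b(V, J) = J - (92 + V) = J + (-92 - V) = -92 + J - V)
1/(b(Y(-17), -65 + U) + 81144) = 1/((-92 + (-65 - 84) - 1*(-17)) + 81144) = 1/((-92 - 149 + 17) + 81144) = 1/(-224 + 81144) = 1/80920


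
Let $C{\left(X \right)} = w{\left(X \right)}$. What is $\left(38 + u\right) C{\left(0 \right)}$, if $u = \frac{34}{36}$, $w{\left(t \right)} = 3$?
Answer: $\frac{701}{6} \approx 116.83$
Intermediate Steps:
$u = \frac{17}{18}$ ($u = 34 \cdot \frac{1}{36} = \frac{17}{18} \approx 0.94444$)
$C{\left(X \right)} = 3$
$\left(38 + u\right) C{\left(0 \right)} = \left(38 + \frac{17}{18}\right) 3 = \frac{701}{18} \cdot 3 = \frac{701}{6}$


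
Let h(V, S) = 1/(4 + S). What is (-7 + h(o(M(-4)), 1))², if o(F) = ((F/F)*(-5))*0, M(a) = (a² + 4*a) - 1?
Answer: 1156/25 ≈ 46.240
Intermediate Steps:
M(a) = -1 + a² + 4*a
o(F) = 0 (o(F) = (1*(-5))*0 = -5*0 = 0)
(-7 + h(o(M(-4)), 1))² = (-7 + 1/(4 + 1))² = (-7 + 1/5)² = (-7 + ⅕)² = (-34/5)² = 1156/25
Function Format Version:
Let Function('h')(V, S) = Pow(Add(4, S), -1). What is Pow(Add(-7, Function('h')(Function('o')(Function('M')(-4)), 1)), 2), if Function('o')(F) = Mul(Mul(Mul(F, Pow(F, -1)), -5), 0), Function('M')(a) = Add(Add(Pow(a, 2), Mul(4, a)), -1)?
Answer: Rational(1156, 25) ≈ 46.240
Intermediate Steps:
Function('M')(a) = Add(-1, Pow(a, 2), Mul(4, a))
Function('o')(F) = 0 (Function('o')(F) = Mul(Mul(1, -5), 0) = Mul(-5, 0) = 0)
Pow(Add(-7, Function('h')(Function('o')(Function('M')(-4)), 1)), 2) = Pow(Add(-7, Pow(Add(4, 1), -1)), 2) = Pow(Add(-7, Pow(5, -1)), 2) = Pow(Add(-7, Rational(1, 5)), 2) = Pow(Rational(-34, 5), 2) = Rational(1156, 25)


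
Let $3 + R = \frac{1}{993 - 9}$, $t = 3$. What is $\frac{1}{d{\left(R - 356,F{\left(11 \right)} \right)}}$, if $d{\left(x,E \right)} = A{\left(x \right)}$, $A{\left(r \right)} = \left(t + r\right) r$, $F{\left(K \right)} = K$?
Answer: $\frac{968256}{123746286265} \approx 7.8245 \cdot 10^{-6}$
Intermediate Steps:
$R = - \frac{2951}{984}$ ($R = -3 + \frac{1}{993 - 9} = -3 + \frac{1}{984} = - \frac{2951}{984} \approx -2.999$)
$A{\left(r \right)} = r \left(3 + r\right)$ ($A{\left(r \right)} = \left(3 + r\right) r = r \left(3 + r\right)$)
$d{\left(x,E \right)} = x \left(3 + x\right)$
$\frac{1}{d{\left(R - 356,F{\left(11 \right)} \right)}} = \frac{1}{\left(- \frac{2951}{984} - 356\right) \left(3 - \frac{353255}{984}\right)} = \frac{1}{\left(- \frac{353255}{984}\right) \left(3 - \frac{353255}{984}\right)} = \frac{1}{\left(- \frac{353255}{984}\right) \left(- \frac{350303}{984}\right)} = \frac{1}{\frac{123746286265}{968256}} = \frac{968256}{123746286265}$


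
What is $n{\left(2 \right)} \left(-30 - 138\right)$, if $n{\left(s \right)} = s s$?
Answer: $-672$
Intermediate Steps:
$n{\left(s \right)} = s^{2}$
$n{\left(2 \right)} \left(-30 - 138\right) = 2^{2} \left(-30 - 138\right) = 4 \left(-168\right) = -672$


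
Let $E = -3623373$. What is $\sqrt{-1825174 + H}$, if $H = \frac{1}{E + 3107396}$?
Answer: $\frac{i \sqrt{485920207179969023}}{515977} \approx 1351.0 i$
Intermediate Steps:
$H = - \frac{1}{515977}$ ($H = \frac{1}{-3623373 + 3107396} = \frac{1}{-515977} = - \frac{1}{515977} \approx -1.9381 \cdot 10^{-6}$)
$\sqrt{-1825174 + H} = \sqrt{-1825174 - \frac{1}{515977}} = \sqrt{- \frac{941747804999}{515977}} = \frac{i \sqrt{485920207179969023}}{515977}$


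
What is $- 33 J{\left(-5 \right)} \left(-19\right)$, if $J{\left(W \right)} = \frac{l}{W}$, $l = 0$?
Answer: $0$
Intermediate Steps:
$J{\left(W \right)} = 0$ ($J{\left(W \right)} = \frac{0}{W} = 0$)
$- 33 J{\left(-5 \right)} \left(-19\right) = \left(-33\right) 0 \left(-19\right) = 0 \left(-19\right) = 0$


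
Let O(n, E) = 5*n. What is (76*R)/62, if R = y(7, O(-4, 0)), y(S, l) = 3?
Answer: 114/31 ≈ 3.6774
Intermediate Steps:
R = 3
(76*R)/62 = (76*3)/62 = 228*(1/62) = 114/31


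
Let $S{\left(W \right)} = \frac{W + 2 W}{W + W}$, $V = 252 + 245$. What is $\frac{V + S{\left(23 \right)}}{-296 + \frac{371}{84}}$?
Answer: $- \frac{5982}{3499} \approx -1.7096$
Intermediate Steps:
$V = 497$
$S{\left(W \right)} = \frac{3}{2}$ ($S{\left(W \right)} = \frac{3 W}{2 W} = 3 W \frac{1}{2 W} = \frac{3}{2}$)
$\frac{V + S{\left(23 \right)}}{-296 + \frac{371}{84}} = \frac{497 + \frac{3}{2}}{-296 + \frac{371}{84}} = \frac{997}{2 \left(-296 + 371 \cdot \frac{1}{84}\right)} = \frac{997}{2 \left(-296 + \frac{53}{12}\right)} = \frac{997}{2 \left(- \frac{3499}{12}\right)} = \frac{997}{2} \left(- \frac{12}{3499}\right) = - \frac{5982}{3499}$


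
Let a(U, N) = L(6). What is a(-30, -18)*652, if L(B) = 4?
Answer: 2608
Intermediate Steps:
a(U, N) = 4
a(-30, -18)*652 = 4*652 = 2608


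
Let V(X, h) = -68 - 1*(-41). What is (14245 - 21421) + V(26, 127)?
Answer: -7203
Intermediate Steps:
V(X, h) = -27 (V(X, h) = -68 + 41 = -27)
(14245 - 21421) + V(26, 127) = (14245 - 21421) - 27 = -7176 - 27 = -7203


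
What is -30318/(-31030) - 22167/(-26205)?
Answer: 9882168/5420941 ≈ 1.8230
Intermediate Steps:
-30318/(-31030) - 22167/(-26205) = -30318*(-1/31030) - 22167*(-1/26205) = 15159/15515 + 7389/8735 = 9882168/5420941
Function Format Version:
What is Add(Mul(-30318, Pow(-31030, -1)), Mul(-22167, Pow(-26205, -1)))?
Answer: Rational(9882168, 5420941) ≈ 1.8230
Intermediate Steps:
Add(Mul(-30318, Pow(-31030, -1)), Mul(-22167, Pow(-26205, -1))) = Add(Mul(-30318, Rational(-1, 31030)), Mul(-22167, Rational(-1, 26205))) = Add(Rational(15159, 15515), Rational(7389, 8735)) = Rational(9882168, 5420941)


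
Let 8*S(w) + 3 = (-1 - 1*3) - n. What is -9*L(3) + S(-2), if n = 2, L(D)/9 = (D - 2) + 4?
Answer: -3249/8 ≈ -406.13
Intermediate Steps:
L(D) = 18 + 9*D (L(D) = 9*((D - 2) + 4) = 9*((-2 + D) + 4) = 9*(2 + D) = 18 + 9*D)
S(w) = -9/8 (S(w) = -3/8 + ((-1 - 1*3) - 1*2)/8 = -3/8 + ((-1 - 3) - 2)/8 = -3/8 + (-4 - 2)/8 = -3/8 + (⅛)*(-6) = -3/8 - ¾ = -9/8)
-9*L(3) + S(-2) = -9*(18 + 9*3) - 9/8 = -9*(18 + 27) - 9/8 = -9*45 - 9/8 = -405 - 9/8 = -3249/8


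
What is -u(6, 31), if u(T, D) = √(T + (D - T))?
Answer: -√31 ≈ -5.5678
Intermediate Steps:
u(T, D) = √D
-u(6, 31) = -√31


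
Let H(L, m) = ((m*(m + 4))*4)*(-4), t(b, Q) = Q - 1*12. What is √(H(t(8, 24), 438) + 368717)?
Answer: I*√2728819 ≈ 1651.9*I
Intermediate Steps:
t(b, Q) = -12 + Q (t(b, Q) = Q - 12 = -12 + Q)
H(L, m) = -16*m*(4 + m) (H(L, m) = ((m*(4 + m))*4)*(-4) = (4*m*(4 + m))*(-4) = -16*m*(4 + m))
√(H(t(8, 24), 438) + 368717) = √(-16*438*(4 + 438) + 368717) = √(-16*438*442 + 368717) = √(-3097536 + 368717) = √(-2728819) = I*√2728819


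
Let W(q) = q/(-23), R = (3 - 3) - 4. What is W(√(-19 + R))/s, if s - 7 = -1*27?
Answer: I*√23/460 ≈ 0.010426*I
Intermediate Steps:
R = -4 (R = 0 - 4 = -4)
s = -20 (s = 7 - 1*27 = 7 - 27 = -20)
W(q) = -q/23 (W(q) = q*(-1/23) = -q/23)
W(√(-19 + R))/s = -√(-19 - 4)/23/(-20) = -I*√23/23*(-1/20) = I*√23/460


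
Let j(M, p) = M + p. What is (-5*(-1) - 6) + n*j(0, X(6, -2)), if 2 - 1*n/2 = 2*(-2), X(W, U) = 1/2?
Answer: 5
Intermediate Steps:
X(W, U) = 1/2
n = 12 (n = 4 - 4*(-2) = 4 - 2*(-4) = 4 + 8 = 12)
(-5*(-1) - 6) + n*j(0, X(6, -2)) = (-5*(-1) - 6) + 12*(0 + 1/2) = (5 - 6) + 12*(1/2) = -1 + 6 = 5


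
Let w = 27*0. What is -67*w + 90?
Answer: 90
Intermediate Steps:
w = 0
-67*w + 90 = -67*0 + 90 = 0 + 90 = 90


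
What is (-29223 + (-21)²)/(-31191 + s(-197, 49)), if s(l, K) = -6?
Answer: 9594/10399 ≈ 0.92259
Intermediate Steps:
(-29223 + (-21)²)/(-31191 + s(-197, 49)) = (-29223 + (-21)²)/(-31191 - 6) = (-29223 + 441)/(-31197) = -28782*(-1/31197) = 9594/10399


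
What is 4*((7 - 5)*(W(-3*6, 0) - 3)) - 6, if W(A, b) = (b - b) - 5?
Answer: -70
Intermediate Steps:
W(A, b) = -5 (W(A, b) = 0 - 5 = -5)
4*((7 - 5)*(W(-3*6, 0) - 3)) - 6 = 4*((7 - 5)*(-5 - 3)) - 6 = 4*(2*(-8)) - 6 = 4*(-16) - 6 = -64 - 6 = -70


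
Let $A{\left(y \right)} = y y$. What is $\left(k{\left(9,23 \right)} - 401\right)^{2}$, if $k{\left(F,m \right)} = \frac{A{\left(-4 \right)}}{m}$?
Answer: $\frac{84768849}{529} \approx 1.6024 \cdot 10^{5}$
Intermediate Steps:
$A{\left(y \right)} = y^{2}$
$k{\left(F,m \right)} = \frac{16}{m}$ ($k{\left(F,m \right)} = \frac{\left(-4\right)^{2}}{m} = \frac{16}{m}$)
$\left(k{\left(9,23 \right)} - 401\right)^{2} = \left(\frac{16}{23} - 401\right)^{2} = \left(- \frac{9207}{23}\right)^{2} = \frac{84768849}{529}$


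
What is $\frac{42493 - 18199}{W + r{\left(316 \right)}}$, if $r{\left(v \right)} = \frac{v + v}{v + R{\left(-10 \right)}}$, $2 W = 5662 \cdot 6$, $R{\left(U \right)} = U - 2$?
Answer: $\frac{923172}{645547} \approx 1.4301$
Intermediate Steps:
$R{\left(U \right)} = -2 + U$ ($R{\left(U \right)} = U - 2 = -2 + U$)
$W = 16986$ ($W = \frac{5662 \cdot 6}{2} = \frac{1}{2} \cdot 33972 = 16986$)
$r{\left(v \right)} = \frac{2 v}{-12 + v}$ ($r{\left(v \right)} = \frac{v + v}{v - 12} = \frac{2 v}{v - 12} = \frac{2 v}{-12 + v}$)
$\frac{42493 - 18199}{W + r{\left(316 \right)}} = \frac{42493 - 18199}{16986 + 2 \cdot 316 \frac{1}{-12 + 316}} = \frac{24294}{16986 + 2 \cdot 316 \cdot \frac{1}{304}} = \frac{24294}{16986 + \frac{79}{38}} = \frac{24294}{\frac{645547}{38}} = 24294 \cdot \frac{38}{645547} = \frac{923172}{645547}$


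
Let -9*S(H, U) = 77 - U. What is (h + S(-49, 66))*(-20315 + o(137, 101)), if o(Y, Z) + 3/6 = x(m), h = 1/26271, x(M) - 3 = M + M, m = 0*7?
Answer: 652193750/26271 ≈ 24826.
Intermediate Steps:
S(H, U) = -77/9 + U/9 (S(H, U) = -(77 - U)/9 = -77/9 + U/9)
m = 0
x(M) = 3 + 2*M (x(M) = 3 + (M + M) = 3 + 2*M)
h = 1/26271 ≈ 3.8065e-5
o(Y, Z) = 5/2 (o(Y, Z) = -1/2 + (3 + 2*0) = -1/2 + (3 + 0) = -1/2 + 3 = 5/2)
(h + S(-49, 66))*(-20315 + o(137, 101)) = (1/26271 + (-77/9 + (1/9)*66))*(-20315 + 5/2) = (1/26271 + (-77/9 + 22/3))*(-40625/2) = (1/26271 - 11/9)*(-40625/2) = -32108/26271*(-40625/2) = 652193750/26271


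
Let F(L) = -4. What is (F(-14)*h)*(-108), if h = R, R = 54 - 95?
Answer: -17712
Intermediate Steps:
R = -41
h = -41
(F(-14)*h)*(-108) = -4*(-41)*(-108) = 164*(-108) = -17712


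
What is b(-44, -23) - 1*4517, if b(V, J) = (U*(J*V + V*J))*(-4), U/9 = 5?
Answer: -368837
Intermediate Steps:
U = 45 (U = 9*5 = 45)
b(V, J) = -360*J*V (b(V, J) = (45*(J*V + V*J))*(-4) = (45*(J*V + J*V))*(-4) = (45*(2*J*V))*(-4) = (90*J*V)*(-4) = -360*J*V)
b(-44, -23) - 1*4517 = -360*(-23)*(-44) - 1*4517 = -364320 - 4517 = -368837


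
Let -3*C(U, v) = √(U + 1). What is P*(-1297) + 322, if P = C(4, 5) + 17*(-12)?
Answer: 264910 + 1297*√5/3 ≈ 2.6588e+5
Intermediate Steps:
C(U, v) = -√(1 + U)/3 (C(U, v) = -√(U + 1)/3 = -√(1 + U)/3)
P = -204 - √5/3 (P = -√(1 + 4)/3 + 17*(-12) = -√5/3 - 204 = -204 - √5/3 ≈ -204.75)
P*(-1297) + 322 = (-204 - √5/3)*(-1297) + 322 = (264588 + 1297*√5/3) + 322 = 264910 + 1297*√5/3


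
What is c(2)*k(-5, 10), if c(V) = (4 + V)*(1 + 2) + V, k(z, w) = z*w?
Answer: -1000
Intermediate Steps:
k(z, w) = w*z
c(V) = 12 + 4*V (c(V) = (4 + V)*3 + V = (12 + 3*V) + V = 12 + 4*V)
c(2)*k(-5, 10) = (12 + 4*2)*(10*(-5)) = (12 + 8)*(-50) = 20*(-50) = -1000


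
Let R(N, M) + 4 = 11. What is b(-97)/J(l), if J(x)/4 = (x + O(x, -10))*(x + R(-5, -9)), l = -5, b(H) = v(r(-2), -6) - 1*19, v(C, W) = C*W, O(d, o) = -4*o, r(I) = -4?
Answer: 1/56 ≈ 0.017857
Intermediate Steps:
R(N, M) = 7 (R(N, M) = -4 + 11 = 7)
b(H) = 5 (b(H) = -4*(-6) - 1*19 = 24 - 19 = 5)
J(x) = 4*(7 + x)*(40 + x) (J(x) = 4*((x - 4*(-10))*(x + 7)) = 4*((x + 40)*(7 + x)) = 4*((40 + x)*(7 + x)) = 4*((7 + x)*(40 + x)) = 4*(7 + x)*(40 + x))
b(-97)/J(l) = 5/(1120 + 4*(-5)² + 188*(-5)) = 5/(1120 + 4*25 - 940) = 5/(1120 + 100 - 940) = 5/280 = 5*(1/280) = 1/56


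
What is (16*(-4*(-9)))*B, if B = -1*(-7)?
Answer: 4032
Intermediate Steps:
B = 7
(16*(-4*(-9)))*B = (16*(-4*(-9)))*7 = (16*36)*7 = 576*7 = 4032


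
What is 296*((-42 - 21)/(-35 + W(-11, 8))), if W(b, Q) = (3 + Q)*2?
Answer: 18648/13 ≈ 1434.5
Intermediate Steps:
W(b, Q) = 6 + 2*Q
296*((-42 - 21)/(-35 + W(-11, 8))) = 296*((-42 - 21)/(-35 + (6 + 2*8))) = 296*(-63/(-35 + (6 + 16))) = 296*(-63/(-35 + 22)) = 296*(-63/(-13)) = 296*(-63*(-1/13)) = 296*(63/13) = 18648/13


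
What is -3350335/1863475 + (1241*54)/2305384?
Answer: -759892978999/429602544940 ≈ -1.7688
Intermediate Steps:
-3350335/1863475 + (1241*54)/2305384 = -3350335*1/1863475 + 67014*(1/2305384) = -670067/372695 + 33507/1152692 = -759892978999/429602544940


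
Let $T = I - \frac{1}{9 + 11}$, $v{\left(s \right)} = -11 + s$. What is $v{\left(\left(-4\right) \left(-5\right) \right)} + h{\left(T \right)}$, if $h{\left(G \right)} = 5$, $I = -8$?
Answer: $14$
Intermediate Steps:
$T = - \frac{161}{20}$ ($T = -8 - \frac{1}{9 + 11} = -8 - \frac{1}{20} = - \frac{161}{20} \approx -8.05$)
$v{\left(\left(-4\right) \left(-5\right) \right)} + h{\left(T \right)} = \left(-11 - -20\right) + 5 = \left(-11 + 20\right) + 5 = 9 + 5 = 14$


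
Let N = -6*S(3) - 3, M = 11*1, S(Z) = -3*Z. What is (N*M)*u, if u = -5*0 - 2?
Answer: -1122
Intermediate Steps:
M = 11
N = 51 (N = -(-18)*3 - 3 = -6*(-9) - 3 = 54 - 3 = 51)
u = -2 (u = 0 - 2 = -2)
(N*M)*u = (51*11)*(-2) = 561*(-2) = -1122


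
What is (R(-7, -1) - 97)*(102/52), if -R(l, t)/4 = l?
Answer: -3519/26 ≈ -135.35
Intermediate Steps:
R(l, t) = -4*l
(R(-7, -1) - 97)*(102/52) = (-4*(-7) - 97)*(102/52) = (28 - 97)*(102*(1/52)) = -69*51/26 = -3519/26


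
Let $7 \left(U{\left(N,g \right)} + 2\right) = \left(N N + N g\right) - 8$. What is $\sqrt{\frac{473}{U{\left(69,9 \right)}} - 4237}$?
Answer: $\frac{39 i \sqrt{5001215}}{1340} \approx 65.088 i$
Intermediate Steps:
$U{\left(N,g \right)} = - \frac{22}{7} + \frac{N^{2}}{7} + \frac{N g}{7}$ ($U{\left(N,g \right)} = -2 + \frac{\left(N N + N g\right) - 8}{7} = -2 + \frac{\left(N^{2} + N g\right) - 8}{7} = -2 + \frac{-8 + N^{2} + N g}{7} = -2 + \left(- \frac{8}{7} + \frac{N^{2}}{7} + \frac{N g}{7}\right) = - \frac{22}{7} + \frac{N^{2}}{7} + \frac{N g}{7}$)
$\sqrt{\frac{473}{U{\left(69,9 \right)}} - 4237} = \sqrt{\frac{473}{- \frac{22}{7} + \frac{69^{2}}{7} + \frac{1}{7} \cdot 69 \cdot 9} - 4237} = \sqrt{\frac{473}{- \frac{22}{7} + \frac{1}{7} \cdot 4761 + \frac{621}{7}} - 4237} = \sqrt{\frac{473}{- \frac{22}{7} + \frac{4761}{7} + \frac{621}{7}} - 4237} = \sqrt{\frac{473}{\frac{5360}{7}} - 4237} = \sqrt{473 \cdot \frac{7}{5360} - 4237} = \sqrt{\frac{3311}{5360} - 4237} = \sqrt{- \frac{22707009}{5360}} = \frac{39 i \sqrt{5001215}}{1340}$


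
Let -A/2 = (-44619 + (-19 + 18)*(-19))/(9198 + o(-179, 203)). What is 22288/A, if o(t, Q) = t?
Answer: 12563467/5575 ≈ 2253.5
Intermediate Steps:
A = 89200/9019 (A = -2*(-44619 + (-19 + 18)*(-19))/(9198 - 179) = -2*(-44619 - 1*(-19))/9019 = -2*(-44619 + 19)/9019 = -(-89200)/9019 = -2*(-44600/9019) = 89200/9019 ≈ 9.8902)
22288/A = 22288/(89200/9019) = 22288*(9019/89200) = 12563467/5575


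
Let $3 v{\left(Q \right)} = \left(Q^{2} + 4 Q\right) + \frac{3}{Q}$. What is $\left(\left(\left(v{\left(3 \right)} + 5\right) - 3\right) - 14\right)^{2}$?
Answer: $\frac{196}{9} \approx 21.778$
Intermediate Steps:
$v{\left(Q \right)} = \frac{1}{Q} + \frac{Q^{2}}{3} + \frac{4 Q}{3}$ ($v{\left(Q \right)} = \frac{\left(Q^{2} + 4 Q\right) + \frac{3}{Q}}{3} = \frac{Q^{2} + \frac{3}{Q} + 4 Q}{3} = \frac{1}{Q} + \frac{Q^{2}}{3} + \frac{4 Q}{3}$)
$\left(\left(\left(v{\left(3 \right)} + 5\right) - 3\right) - 14\right)^{2} = \left(\left(\left(\frac{3 + 3^{2} \left(4 + 3\right)}{3 \cdot 3} + 5\right) - 3\right) - 14\right)^{2} = \left(\left(\left(\frac{1}{3} \cdot \frac{1}{3} \left(3 + 9 \cdot 7\right) + 5\right) - 3\right) - 14\right)^{2} = \left(\left(\left(\frac{1}{3} \cdot \frac{1}{3} \left(3 + 63\right) + 5\right) - 3\right) - 14\right)^{2} = \left(\left(\left(\frac{1}{3} \cdot \frac{1}{3} \cdot 66 + 5\right) - 3\right) - 14\right)^{2} = \left(\left(\left(\frac{22}{3} + 5\right) - 3\right) - 14\right)^{2} = \left(\left(\frac{37}{3} - 3\right) - 14\right)^{2} = \left(\frac{28}{3} - 14\right)^{2} = \left(- \frac{14}{3}\right)^{2} = \frac{196}{9}$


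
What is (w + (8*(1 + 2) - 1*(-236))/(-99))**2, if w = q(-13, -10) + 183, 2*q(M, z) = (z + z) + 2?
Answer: 287845156/9801 ≈ 29369.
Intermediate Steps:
q(M, z) = 1 + z (q(M, z) = ((z + z) + 2)/2 = (2*z + 2)/2 = (2 + 2*z)/2 = 1 + z)
w = 174 (w = (1 - 10) + 183 = -9 + 183 = 174)
(w + (8*(1 + 2) - 1*(-236))/(-99))**2 = (174 + (8*(1 + 2) - 1*(-236))/(-99))**2 = (174 + (8*3 + 236)*(-1/99))**2 = (174 + (24 + 236)*(-1/99))**2 = (174 + 260*(-1/99))**2 = (174 - 260/99)**2 = (16966/99)**2 = 287845156/9801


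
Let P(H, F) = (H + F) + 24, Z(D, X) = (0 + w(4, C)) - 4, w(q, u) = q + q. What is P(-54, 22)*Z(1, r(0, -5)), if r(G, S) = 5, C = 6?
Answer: -32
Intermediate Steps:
w(q, u) = 2*q
Z(D, X) = 4 (Z(D, X) = (0 + 2*4) - 4 = (0 + 8) - 4 = 8 - 4 = 4)
P(H, F) = 24 + F + H (P(H, F) = (F + H) + 24 = 24 + F + H)
P(-54, 22)*Z(1, r(0, -5)) = (24 + 22 - 54)*4 = -8*4 = -32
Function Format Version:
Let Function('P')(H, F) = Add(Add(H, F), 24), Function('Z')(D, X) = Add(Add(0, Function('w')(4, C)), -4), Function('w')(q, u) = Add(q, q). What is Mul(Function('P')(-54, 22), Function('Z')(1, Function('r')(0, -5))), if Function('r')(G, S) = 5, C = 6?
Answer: -32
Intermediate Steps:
Function('w')(q, u) = Mul(2, q)
Function('Z')(D, X) = 4 (Function('Z')(D, X) = Add(Add(0, Mul(2, 4)), -4) = Add(Add(0, 8), -4) = Add(8, -4) = 4)
Function('P')(H, F) = Add(24, F, H) (Function('P')(H, F) = Add(Add(F, H), 24) = Add(24, F, H))
Mul(Function('P')(-54, 22), Function('Z')(1, Function('r')(0, -5))) = Mul(Add(24, 22, -54), 4) = Mul(-8, 4) = -32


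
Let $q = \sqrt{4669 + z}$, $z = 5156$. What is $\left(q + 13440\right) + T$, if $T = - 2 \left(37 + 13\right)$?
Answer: $13340 + 5 \sqrt{393} \approx 13439.0$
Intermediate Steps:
$q = 5 \sqrt{393}$ ($q = \sqrt{4669 + 5156} = \sqrt{9825} = 5 \sqrt{393} \approx 99.121$)
$T = -100$ ($T = - 2 \cdot 50 = \left(-1\right) 100 = -100$)
$\left(q + 13440\right) + T = \left(5 \sqrt{393} + 13440\right) - 100 = \left(13440 + 5 \sqrt{393}\right) - 100 = 13340 + 5 \sqrt{393}$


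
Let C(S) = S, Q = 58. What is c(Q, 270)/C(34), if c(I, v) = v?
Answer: 135/17 ≈ 7.9412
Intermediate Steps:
c(Q, 270)/C(34) = 270/34 = 270*(1/34) = 135/17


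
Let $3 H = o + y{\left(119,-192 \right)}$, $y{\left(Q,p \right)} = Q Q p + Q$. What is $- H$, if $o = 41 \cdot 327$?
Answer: $\frac{2705386}{3} \approx 9.018 \cdot 10^{5}$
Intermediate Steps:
$o = 13407$
$y{\left(Q,p \right)} = Q + p Q^{2}$ ($y{\left(Q,p \right)} = Q^{2} p + Q = p Q^{2} + Q = Q + p Q^{2}$)
$H = - \frac{2705386}{3}$ ($H = \frac{13407 + 119 \left(1 + 119 \left(-192\right)\right)}{3} = \frac{13407 + 119 \left(1 - 22848\right)}{3} = \frac{13407 + 119 \left(-22847\right)}{3} = \frac{13407 - 2718793}{3} = \frac{1}{3} \left(-2705386\right) = - \frac{2705386}{3} \approx -9.018 \cdot 10^{5}$)
$- H = \left(-1\right) \left(- \frac{2705386}{3}\right) = \frac{2705386}{3}$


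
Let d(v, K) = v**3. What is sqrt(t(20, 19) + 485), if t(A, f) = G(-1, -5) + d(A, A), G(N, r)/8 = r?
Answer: sqrt(8445) ≈ 91.897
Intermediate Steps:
G(N, r) = 8*r
t(A, f) = -40 + A**3 (t(A, f) = 8*(-5) + A**3 = -40 + A**3)
sqrt(t(20, 19) + 485) = sqrt((-40 + 20**3) + 485) = sqrt((-40 + 8000) + 485) = sqrt(7960 + 485) = sqrt(8445)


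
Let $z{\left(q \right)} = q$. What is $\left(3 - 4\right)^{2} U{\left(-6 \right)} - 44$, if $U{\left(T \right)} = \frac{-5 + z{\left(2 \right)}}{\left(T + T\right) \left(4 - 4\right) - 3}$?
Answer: $-43$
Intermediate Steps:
$U{\left(T \right)} = 1$ ($U{\left(T \right)} = \frac{-5 + 2}{\left(T + T\right) \left(4 - 4\right) - 3} = - \frac{3}{2 T 0 - 3} = - \frac{3}{0 - 3} = - \frac{3}{-3} = \left(-3\right) \left(- \frac{1}{3}\right) = 1$)
$\left(3 - 4\right)^{2} U{\left(-6 \right)} - 44 = \left(3 - 4\right)^{2} \cdot 1 - 44 = \left(-1\right)^{2} \cdot 1 - 44 = 1 \cdot 1 - 44 = 1 - 44 = -43$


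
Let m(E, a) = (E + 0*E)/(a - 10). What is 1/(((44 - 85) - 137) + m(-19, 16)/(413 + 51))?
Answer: -2784/495571 ≈ -0.0056178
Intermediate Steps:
m(E, a) = E/(-10 + a) (m(E, a) = (E + 0)/(-10 + a) = E/(-10 + a))
1/(((44 - 85) - 137) + m(-19, 16)/(413 + 51)) = 1/(((44 - 85) - 137) + (-19/(-10 + 16))/(413 + 51)) = 1/((-41 - 137) + (-19/6)/464) = 1/(-178 + (-19*1/6)/464) = 1/(-178 + (1/464)*(-19/6)) = 1/(-178 - 19/2784) = 1/(-495571/2784) = -2784/495571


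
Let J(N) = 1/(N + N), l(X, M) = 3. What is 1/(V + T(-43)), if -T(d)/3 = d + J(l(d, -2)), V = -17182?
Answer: -2/34107 ≈ -5.8639e-5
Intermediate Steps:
J(N) = 1/(2*N)
T(d) = -1/2 - 3*d (T(d) = -3*(d + (1/2)/3) = -3*(d + (1/2)*(1/3)) = -3*(d + 1/6) = -3*(1/6 + d) = -1/2 - 3*d)
1/(V + T(-43)) = 1/(-17182 + (-1/2 - 3*(-43))) = 1/(-17182 + (-1/2 + 129)) = 1/(-17182 + 257/2) = 1/(-34107/2) = -2/34107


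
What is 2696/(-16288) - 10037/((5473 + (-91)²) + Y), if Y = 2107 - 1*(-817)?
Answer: -13027909/16978204 ≈ -0.76733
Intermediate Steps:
Y = 2924 (Y = 2107 + 817 = 2924)
2696/(-16288) - 10037/((5473 + (-91)²) + Y) = 2696/(-16288) - 10037/((5473 + (-91)²) + 2924) = 2696*(-1/16288) - 10037/((5473 + 8281) + 2924) = -337/2036 - 10037/(13754 + 2924) = -337/2036 - 10037/16678 = -13027909/16978204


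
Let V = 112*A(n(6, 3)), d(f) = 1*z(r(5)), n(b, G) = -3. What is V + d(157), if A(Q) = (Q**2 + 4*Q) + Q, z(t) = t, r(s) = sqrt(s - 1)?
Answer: -670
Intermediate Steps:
r(s) = sqrt(-1 + s)
A(Q) = Q**2 + 5*Q
d(f) = 2 (d(f) = 1*sqrt(-1 + 5) = 1*sqrt(4) = 1*2 = 2)
V = -672 (V = 112*(-3*(5 - 3)) = 112*(-3*2) = 112*(-6) = -672)
V + d(157) = -672 + 2 = -670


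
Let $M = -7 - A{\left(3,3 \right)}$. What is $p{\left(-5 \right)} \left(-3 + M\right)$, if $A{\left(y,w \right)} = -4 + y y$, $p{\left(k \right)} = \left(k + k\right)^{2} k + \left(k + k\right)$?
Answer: $7650$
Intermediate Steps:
$p{\left(k \right)} = 2 k + 4 k^{3}$ ($p{\left(k \right)} = \left(2 k\right)^{2} k + 2 k = 4 k^{2} k + 2 k = 4 k^{3} + 2 k = 2 k + 4 k^{3}$)
$A{\left(y,w \right)} = -4 + y^{2}$
$M = -12$ ($M = -7 - \left(-4 + 3^{2}\right) = -7 - \left(-4 + 9\right) = -7 - 5 = -12$)
$p{\left(-5 \right)} \left(-3 + M\right) = \left(2 \left(-5\right) + 4 \left(-5\right)^{3}\right) \left(-3 - 12\right) = \left(-10 + 4 \left(-125\right)\right) \left(-15\right) = \left(-10 - 500\right) \left(-15\right) = \left(-510\right) \left(-15\right) = 7650$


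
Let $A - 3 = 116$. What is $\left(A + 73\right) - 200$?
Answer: $-8$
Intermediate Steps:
$A = 119$ ($A = 3 + 116 = 119$)
$\left(A + 73\right) - 200 = \left(119 + 73\right) - 200 = 192 - 200 = -8$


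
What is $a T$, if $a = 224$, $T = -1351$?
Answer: $-302624$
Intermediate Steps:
$a T = 224 \left(-1351\right) = -302624$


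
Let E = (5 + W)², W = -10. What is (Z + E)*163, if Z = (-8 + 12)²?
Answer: 6683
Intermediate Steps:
E = 25 (E = (5 - 10)² = (-5)² = 25)
Z = 16 (Z = 4² = 16)
(Z + E)*163 = (16 + 25)*163 = 41*163 = 6683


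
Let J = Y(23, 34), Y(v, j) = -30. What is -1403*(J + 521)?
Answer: -688873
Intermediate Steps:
J = -30
-1403*(J + 521) = -1403*(-30 + 521) = -1403*491 = -688873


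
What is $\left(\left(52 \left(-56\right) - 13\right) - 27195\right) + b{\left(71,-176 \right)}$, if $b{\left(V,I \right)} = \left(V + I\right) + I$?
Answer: $-30401$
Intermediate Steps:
$b{\left(V,I \right)} = V + 2 I$ ($b{\left(V,I \right)} = \left(I + V\right) + I = V + 2 I$)
$\left(\left(52 \left(-56\right) - 13\right) - 27195\right) + b{\left(71,-176 \right)} = \left(\left(52 \left(-56\right) - 13\right) - 27195\right) + \left(71 + 2 \left(-176\right)\right) = \left(\left(-2912 - 13\right) - 27195\right) + \left(71 - 352\right) = \left(-2925 - 27195\right) - 281 = -30120 - 281 = -30401$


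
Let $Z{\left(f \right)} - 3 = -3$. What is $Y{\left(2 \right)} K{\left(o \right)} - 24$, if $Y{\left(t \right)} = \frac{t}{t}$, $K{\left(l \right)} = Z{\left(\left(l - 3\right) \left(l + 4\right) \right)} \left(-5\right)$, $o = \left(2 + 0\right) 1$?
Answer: $-24$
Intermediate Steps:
$Z{\left(f \right)} = 0$ ($Z{\left(f \right)} = 3 - 3 = 0$)
$o = 2$ ($o = 2 \cdot 1 = 2$)
$K{\left(l \right)} = 0$ ($K{\left(l \right)} = 0 \left(-5\right) = 0$)
$Y{\left(t \right)} = 1$
$Y{\left(2 \right)} K{\left(o \right)} - 24 = 1 \cdot 0 - 24 = 0 - 24 = -24$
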